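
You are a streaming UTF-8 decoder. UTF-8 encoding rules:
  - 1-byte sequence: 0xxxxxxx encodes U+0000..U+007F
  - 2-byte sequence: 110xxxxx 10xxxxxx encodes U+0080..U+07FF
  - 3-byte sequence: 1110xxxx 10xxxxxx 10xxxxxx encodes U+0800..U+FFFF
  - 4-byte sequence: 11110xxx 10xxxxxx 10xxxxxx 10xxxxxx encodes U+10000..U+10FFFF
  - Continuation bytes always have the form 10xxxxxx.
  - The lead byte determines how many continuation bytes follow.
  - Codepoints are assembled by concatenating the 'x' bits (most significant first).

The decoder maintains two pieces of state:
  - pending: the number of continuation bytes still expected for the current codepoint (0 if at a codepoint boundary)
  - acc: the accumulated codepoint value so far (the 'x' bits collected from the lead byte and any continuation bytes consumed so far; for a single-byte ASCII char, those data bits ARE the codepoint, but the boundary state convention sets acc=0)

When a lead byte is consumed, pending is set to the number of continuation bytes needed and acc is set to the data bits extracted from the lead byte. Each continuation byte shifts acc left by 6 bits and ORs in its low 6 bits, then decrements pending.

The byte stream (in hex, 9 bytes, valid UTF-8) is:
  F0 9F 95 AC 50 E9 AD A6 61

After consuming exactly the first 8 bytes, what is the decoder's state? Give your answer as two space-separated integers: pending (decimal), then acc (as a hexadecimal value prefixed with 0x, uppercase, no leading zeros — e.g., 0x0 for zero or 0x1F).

Answer: 0 0x9B66

Derivation:
Byte[0]=F0: 4-byte lead. pending=3, acc=0x0
Byte[1]=9F: continuation. acc=(acc<<6)|0x1F=0x1F, pending=2
Byte[2]=95: continuation. acc=(acc<<6)|0x15=0x7D5, pending=1
Byte[3]=AC: continuation. acc=(acc<<6)|0x2C=0x1F56C, pending=0
Byte[4]=50: 1-byte. pending=0, acc=0x0
Byte[5]=E9: 3-byte lead. pending=2, acc=0x9
Byte[6]=AD: continuation. acc=(acc<<6)|0x2D=0x26D, pending=1
Byte[7]=A6: continuation. acc=(acc<<6)|0x26=0x9B66, pending=0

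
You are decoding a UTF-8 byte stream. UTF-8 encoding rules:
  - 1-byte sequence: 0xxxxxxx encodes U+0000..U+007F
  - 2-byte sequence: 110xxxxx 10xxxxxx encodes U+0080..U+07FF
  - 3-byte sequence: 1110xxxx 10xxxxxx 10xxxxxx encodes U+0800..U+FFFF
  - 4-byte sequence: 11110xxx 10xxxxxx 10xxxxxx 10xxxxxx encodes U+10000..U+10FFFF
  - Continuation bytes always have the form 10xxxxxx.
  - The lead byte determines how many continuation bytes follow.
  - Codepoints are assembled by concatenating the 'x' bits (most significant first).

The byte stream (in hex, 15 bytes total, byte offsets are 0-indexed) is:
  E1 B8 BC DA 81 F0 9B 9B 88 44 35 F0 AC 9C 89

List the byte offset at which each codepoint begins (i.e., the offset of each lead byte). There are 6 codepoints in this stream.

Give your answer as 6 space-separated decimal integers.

Byte[0]=E1: 3-byte lead, need 2 cont bytes. acc=0x1
Byte[1]=B8: continuation. acc=(acc<<6)|0x38=0x78
Byte[2]=BC: continuation. acc=(acc<<6)|0x3C=0x1E3C
Completed: cp=U+1E3C (starts at byte 0)
Byte[3]=DA: 2-byte lead, need 1 cont bytes. acc=0x1A
Byte[4]=81: continuation. acc=(acc<<6)|0x01=0x681
Completed: cp=U+0681 (starts at byte 3)
Byte[5]=F0: 4-byte lead, need 3 cont bytes. acc=0x0
Byte[6]=9B: continuation. acc=(acc<<6)|0x1B=0x1B
Byte[7]=9B: continuation. acc=(acc<<6)|0x1B=0x6DB
Byte[8]=88: continuation. acc=(acc<<6)|0x08=0x1B6C8
Completed: cp=U+1B6C8 (starts at byte 5)
Byte[9]=44: 1-byte ASCII. cp=U+0044
Byte[10]=35: 1-byte ASCII. cp=U+0035
Byte[11]=F0: 4-byte lead, need 3 cont bytes. acc=0x0
Byte[12]=AC: continuation. acc=(acc<<6)|0x2C=0x2C
Byte[13]=9C: continuation. acc=(acc<<6)|0x1C=0xB1C
Byte[14]=89: continuation. acc=(acc<<6)|0x09=0x2C709
Completed: cp=U+2C709 (starts at byte 11)

Answer: 0 3 5 9 10 11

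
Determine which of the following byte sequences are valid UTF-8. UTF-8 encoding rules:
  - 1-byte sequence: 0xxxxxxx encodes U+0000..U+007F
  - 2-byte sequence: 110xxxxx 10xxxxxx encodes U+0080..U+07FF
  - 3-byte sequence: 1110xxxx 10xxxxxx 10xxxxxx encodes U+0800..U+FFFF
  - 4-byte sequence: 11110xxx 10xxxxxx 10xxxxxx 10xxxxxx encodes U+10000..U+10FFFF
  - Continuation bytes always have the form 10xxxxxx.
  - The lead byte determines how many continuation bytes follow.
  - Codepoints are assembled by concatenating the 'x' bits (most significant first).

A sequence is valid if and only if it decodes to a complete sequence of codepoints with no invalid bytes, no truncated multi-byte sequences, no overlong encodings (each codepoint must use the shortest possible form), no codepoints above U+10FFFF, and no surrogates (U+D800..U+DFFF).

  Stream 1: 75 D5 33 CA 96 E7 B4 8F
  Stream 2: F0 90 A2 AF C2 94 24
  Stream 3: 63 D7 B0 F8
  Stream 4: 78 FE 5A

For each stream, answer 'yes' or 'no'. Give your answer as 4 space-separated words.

Answer: no yes no no

Derivation:
Stream 1: error at byte offset 2. INVALID
Stream 2: decodes cleanly. VALID
Stream 3: error at byte offset 3. INVALID
Stream 4: error at byte offset 1. INVALID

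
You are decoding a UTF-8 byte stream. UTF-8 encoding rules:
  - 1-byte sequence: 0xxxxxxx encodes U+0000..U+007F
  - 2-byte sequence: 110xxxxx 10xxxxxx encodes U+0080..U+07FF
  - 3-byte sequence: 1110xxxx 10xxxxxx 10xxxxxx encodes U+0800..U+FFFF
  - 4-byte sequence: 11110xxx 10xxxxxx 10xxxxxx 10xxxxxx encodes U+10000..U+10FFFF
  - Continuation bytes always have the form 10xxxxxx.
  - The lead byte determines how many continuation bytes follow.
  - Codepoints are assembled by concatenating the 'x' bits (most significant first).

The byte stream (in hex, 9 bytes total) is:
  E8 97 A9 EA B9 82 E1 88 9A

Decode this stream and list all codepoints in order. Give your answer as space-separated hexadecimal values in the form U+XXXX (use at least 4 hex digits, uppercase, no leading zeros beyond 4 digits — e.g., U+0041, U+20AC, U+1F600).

Answer: U+85E9 U+AE42 U+121A

Derivation:
Byte[0]=E8: 3-byte lead, need 2 cont bytes. acc=0x8
Byte[1]=97: continuation. acc=(acc<<6)|0x17=0x217
Byte[2]=A9: continuation. acc=(acc<<6)|0x29=0x85E9
Completed: cp=U+85E9 (starts at byte 0)
Byte[3]=EA: 3-byte lead, need 2 cont bytes. acc=0xA
Byte[4]=B9: continuation. acc=(acc<<6)|0x39=0x2B9
Byte[5]=82: continuation. acc=(acc<<6)|0x02=0xAE42
Completed: cp=U+AE42 (starts at byte 3)
Byte[6]=E1: 3-byte lead, need 2 cont bytes. acc=0x1
Byte[7]=88: continuation. acc=(acc<<6)|0x08=0x48
Byte[8]=9A: continuation. acc=(acc<<6)|0x1A=0x121A
Completed: cp=U+121A (starts at byte 6)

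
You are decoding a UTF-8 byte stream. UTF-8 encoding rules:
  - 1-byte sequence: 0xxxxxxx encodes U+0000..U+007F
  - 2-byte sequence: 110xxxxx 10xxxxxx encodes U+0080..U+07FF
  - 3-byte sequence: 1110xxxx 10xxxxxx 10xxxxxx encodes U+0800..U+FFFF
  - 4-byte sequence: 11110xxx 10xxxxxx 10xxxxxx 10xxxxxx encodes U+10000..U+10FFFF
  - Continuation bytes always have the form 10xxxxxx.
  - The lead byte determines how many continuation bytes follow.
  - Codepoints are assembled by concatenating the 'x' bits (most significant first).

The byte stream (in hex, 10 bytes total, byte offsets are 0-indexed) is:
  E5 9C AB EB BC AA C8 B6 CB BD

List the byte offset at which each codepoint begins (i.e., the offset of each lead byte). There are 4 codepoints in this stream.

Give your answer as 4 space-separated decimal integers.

Answer: 0 3 6 8

Derivation:
Byte[0]=E5: 3-byte lead, need 2 cont bytes. acc=0x5
Byte[1]=9C: continuation. acc=(acc<<6)|0x1C=0x15C
Byte[2]=AB: continuation. acc=(acc<<6)|0x2B=0x572B
Completed: cp=U+572B (starts at byte 0)
Byte[3]=EB: 3-byte lead, need 2 cont bytes. acc=0xB
Byte[4]=BC: continuation. acc=(acc<<6)|0x3C=0x2FC
Byte[5]=AA: continuation. acc=(acc<<6)|0x2A=0xBF2A
Completed: cp=U+BF2A (starts at byte 3)
Byte[6]=C8: 2-byte lead, need 1 cont bytes. acc=0x8
Byte[7]=B6: continuation. acc=(acc<<6)|0x36=0x236
Completed: cp=U+0236 (starts at byte 6)
Byte[8]=CB: 2-byte lead, need 1 cont bytes. acc=0xB
Byte[9]=BD: continuation. acc=(acc<<6)|0x3D=0x2FD
Completed: cp=U+02FD (starts at byte 8)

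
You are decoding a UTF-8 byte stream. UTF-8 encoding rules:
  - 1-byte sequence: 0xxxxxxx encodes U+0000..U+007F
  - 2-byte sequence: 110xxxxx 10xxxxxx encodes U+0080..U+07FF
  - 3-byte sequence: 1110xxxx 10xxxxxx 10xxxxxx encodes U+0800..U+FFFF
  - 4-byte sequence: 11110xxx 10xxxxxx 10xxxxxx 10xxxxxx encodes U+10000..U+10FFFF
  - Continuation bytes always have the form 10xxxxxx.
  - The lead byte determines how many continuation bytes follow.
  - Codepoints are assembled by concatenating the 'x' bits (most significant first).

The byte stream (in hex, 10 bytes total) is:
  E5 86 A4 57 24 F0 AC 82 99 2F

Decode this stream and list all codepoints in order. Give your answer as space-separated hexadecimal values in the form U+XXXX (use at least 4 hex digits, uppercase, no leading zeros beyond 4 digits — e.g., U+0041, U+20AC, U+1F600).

Byte[0]=E5: 3-byte lead, need 2 cont bytes. acc=0x5
Byte[1]=86: continuation. acc=(acc<<6)|0x06=0x146
Byte[2]=A4: continuation. acc=(acc<<6)|0x24=0x51A4
Completed: cp=U+51A4 (starts at byte 0)
Byte[3]=57: 1-byte ASCII. cp=U+0057
Byte[4]=24: 1-byte ASCII. cp=U+0024
Byte[5]=F0: 4-byte lead, need 3 cont bytes. acc=0x0
Byte[6]=AC: continuation. acc=(acc<<6)|0x2C=0x2C
Byte[7]=82: continuation. acc=(acc<<6)|0x02=0xB02
Byte[8]=99: continuation. acc=(acc<<6)|0x19=0x2C099
Completed: cp=U+2C099 (starts at byte 5)
Byte[9]=2F: 1-byte ASCII. cp=U+002F

Answer: U+51A4 U+0057 U+0024 U+2C099 U+002F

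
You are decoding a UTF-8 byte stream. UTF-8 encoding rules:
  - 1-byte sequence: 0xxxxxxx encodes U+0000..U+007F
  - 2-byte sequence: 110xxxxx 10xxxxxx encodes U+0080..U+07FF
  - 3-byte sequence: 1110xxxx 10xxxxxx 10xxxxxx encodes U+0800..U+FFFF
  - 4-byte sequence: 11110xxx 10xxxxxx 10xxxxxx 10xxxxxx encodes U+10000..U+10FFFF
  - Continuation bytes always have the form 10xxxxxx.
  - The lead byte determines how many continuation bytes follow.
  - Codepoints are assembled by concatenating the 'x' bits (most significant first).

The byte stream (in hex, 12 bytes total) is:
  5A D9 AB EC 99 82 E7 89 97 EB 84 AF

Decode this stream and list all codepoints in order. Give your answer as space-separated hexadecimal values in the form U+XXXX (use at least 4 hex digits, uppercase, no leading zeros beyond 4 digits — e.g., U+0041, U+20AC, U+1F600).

Byte[0]=5A: 1-byte ASCII. cp=U+005A
Byte[1]=D9: 2-byte lead, need 1 cont bytes. acc=0x19
Byte[2]=AB: continuation. acc=(acc<<6)|0x2B=0x66B
Completed: cp=U+066B (starts at byte 1)
Byte[3]=EC: 3-byte lead, need 2 cont bytes. acc=0xC
Byte[4]=99: continuation. acc=(acc<<6)|0x19=0x319
Byte[5]=82: continuation. acc=(acc<<6)|0x02=0xC642
Completed: cp=U+C642 (starts at byte 3)
Byte[6]=E7: 3-byte lead, need 2 cont bytes. acc=0x7
Byte[7]=89: continuation. acc=(acc<<6)|0x09=0x1C9
Byte[8]=97: continuation. acc=(acc<<6)|0x17=0x7257
Completed: cp=U+7257 (starts at byte 6)
Byte[9]=EB: 3-byte lead, need 2 cont bytes. acc=0xB
Byte[10]=84: continuation. acc=(acc<<6)|0x04=0x2C4
Byte[11]=AF: continuation. acc=(acc<<6)|0x2F=0xB12F
Completed: cp=U+B12F (starts at byte 9)

Answer: U+005A U+066B U+C642 U+7257 U+B12F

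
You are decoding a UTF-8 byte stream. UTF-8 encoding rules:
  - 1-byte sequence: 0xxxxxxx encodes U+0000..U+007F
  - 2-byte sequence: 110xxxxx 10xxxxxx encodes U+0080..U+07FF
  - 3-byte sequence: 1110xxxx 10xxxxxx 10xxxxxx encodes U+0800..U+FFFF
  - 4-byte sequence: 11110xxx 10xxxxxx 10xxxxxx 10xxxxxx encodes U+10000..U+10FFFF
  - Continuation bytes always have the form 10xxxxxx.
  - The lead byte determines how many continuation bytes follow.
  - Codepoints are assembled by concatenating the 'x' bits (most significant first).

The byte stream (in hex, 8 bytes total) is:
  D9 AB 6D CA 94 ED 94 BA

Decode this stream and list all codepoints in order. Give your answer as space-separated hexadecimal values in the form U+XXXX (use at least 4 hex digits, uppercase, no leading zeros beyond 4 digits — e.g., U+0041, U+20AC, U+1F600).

Byte[0]=D9: 2-byte lead, need 1 cont bytes. acc=0x19
Byte[1]=AB: continuation. acc=(acc<<6)|0x2B=0x66B
Completed: cp=U+066B (starts at byte 0)
Byte[2]=6D: 1-byte ASCII. cp=U+006D
Byte[3]=CA: 2-byte lead, need 1 cont bytes. acc=0xA
Byte[4]=94: continuation. acc=(acc<<6)|0x14=0x294
Completed: cp=U+0294 (starts at byte 3)
Byte[5]=ED: 3-byte lead, need 2 cont bytes. acc=0xD
Byte[6]=94: continuation. acc=(acc<<6)|0x14=0x354
Byte[7]=BA: continuation. acc=(acc<<6)|0x3A=0xD53A
Completed: cp=U+D53A (starts at byte 5)

Answer: U+066B U+006D U+0294 U+D53A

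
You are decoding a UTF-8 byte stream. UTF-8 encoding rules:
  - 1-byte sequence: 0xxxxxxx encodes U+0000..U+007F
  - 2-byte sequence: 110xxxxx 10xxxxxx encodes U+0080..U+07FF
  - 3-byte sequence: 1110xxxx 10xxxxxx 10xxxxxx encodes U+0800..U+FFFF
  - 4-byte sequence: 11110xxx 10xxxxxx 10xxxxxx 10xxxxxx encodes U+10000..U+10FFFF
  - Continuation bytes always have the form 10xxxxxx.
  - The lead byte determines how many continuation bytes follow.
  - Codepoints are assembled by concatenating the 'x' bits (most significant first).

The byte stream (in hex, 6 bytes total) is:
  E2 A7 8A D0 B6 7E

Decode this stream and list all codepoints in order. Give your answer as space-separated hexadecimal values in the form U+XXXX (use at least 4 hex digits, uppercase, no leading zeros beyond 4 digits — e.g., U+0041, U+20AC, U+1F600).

Answer: U+29CA U+0436 U+007E

Derivation:
Byte[0]=E2: 3-byte lead, need 2 cont bytes. acc=0x2
Byte[1]=A7: continuation. acc=(acc<<6)|0x27=0xA7
Byte[2]=8A: continuation. acc=(acc<<6)|0x0A=0x29CA
Completed: cp=U+29CA (starts at byte 0)
Byte[3]=D0: 2-byte lead, need 1 cont bytes. acc=0x10
Byte[4]=B6: continuation. acc=(acc<<6)|0x36=0x436
Completed: cp=U+0436 (starts at byte 3)
Byte[5]=7E: 1-byte ASCII. cp=U+007E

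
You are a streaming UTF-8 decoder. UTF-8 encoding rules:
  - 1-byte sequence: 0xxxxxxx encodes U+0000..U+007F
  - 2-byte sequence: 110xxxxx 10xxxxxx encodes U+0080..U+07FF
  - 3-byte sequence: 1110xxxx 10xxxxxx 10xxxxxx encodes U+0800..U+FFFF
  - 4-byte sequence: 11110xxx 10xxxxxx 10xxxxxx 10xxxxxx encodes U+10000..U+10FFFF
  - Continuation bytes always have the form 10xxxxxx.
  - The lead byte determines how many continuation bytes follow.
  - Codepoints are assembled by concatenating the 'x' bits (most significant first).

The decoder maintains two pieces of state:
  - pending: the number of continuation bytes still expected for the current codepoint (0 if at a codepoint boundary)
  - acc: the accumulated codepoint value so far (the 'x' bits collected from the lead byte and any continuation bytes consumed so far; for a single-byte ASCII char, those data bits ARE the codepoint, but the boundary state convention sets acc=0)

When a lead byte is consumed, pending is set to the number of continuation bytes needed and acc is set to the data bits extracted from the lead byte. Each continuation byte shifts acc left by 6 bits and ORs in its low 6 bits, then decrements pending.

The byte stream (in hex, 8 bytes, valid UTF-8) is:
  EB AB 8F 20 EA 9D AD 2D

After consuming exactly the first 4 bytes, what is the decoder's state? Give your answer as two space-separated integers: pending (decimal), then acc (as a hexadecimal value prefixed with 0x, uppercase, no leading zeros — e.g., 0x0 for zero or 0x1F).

Byte[0]=EB: 3-byte lead. pending=2, acc=0xB
Byte[1]=AB: continuation. acc=(acc<<6)|0x2B=0x2EB, pending=1
Byte[2]=8F: continuation. acc=(acc<<6)|0x0F=0xBACF, pending=0
Byte[3]=20: 1-byte. pending=0, acc=0x0

Answer: 0 0x0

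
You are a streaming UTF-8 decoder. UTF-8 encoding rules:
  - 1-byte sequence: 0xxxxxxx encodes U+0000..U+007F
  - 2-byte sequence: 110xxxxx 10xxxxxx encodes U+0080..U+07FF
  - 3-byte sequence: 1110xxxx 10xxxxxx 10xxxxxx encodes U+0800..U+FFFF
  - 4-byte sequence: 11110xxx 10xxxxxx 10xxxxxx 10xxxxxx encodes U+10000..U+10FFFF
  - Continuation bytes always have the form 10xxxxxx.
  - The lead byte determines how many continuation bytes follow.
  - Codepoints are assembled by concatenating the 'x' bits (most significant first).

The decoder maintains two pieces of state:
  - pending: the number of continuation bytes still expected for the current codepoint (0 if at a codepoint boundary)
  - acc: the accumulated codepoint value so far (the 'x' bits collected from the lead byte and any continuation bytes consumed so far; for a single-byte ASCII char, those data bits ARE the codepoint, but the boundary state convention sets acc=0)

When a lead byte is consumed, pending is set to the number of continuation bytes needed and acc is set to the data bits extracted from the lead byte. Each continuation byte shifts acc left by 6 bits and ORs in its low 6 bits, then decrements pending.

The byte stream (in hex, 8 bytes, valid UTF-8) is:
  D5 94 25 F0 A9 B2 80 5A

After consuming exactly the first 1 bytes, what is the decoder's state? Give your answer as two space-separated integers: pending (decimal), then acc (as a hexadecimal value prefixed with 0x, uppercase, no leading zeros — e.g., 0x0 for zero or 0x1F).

Answer: 1 0x15

Derivation:
Byte[0]=D5: 2-byte lead. pending=1, acc=0x15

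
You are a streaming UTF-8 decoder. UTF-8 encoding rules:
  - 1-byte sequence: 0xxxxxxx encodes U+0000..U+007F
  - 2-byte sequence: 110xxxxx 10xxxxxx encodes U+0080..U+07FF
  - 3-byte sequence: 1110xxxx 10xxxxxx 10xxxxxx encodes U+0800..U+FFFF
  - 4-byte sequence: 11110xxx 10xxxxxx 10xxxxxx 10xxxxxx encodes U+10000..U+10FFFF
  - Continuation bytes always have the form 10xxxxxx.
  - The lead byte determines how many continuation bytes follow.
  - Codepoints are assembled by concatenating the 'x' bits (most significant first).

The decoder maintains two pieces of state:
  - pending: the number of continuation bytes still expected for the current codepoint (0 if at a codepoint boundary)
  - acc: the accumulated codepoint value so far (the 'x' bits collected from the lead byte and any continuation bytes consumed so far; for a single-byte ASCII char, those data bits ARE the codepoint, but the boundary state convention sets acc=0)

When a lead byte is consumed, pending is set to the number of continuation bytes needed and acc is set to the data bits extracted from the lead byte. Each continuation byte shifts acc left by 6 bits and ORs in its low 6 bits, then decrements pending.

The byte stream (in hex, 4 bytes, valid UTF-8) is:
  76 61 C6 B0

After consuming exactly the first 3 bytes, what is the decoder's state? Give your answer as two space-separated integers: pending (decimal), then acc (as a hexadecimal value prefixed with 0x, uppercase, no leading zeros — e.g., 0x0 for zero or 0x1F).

Byte[0]=76: 1-byte. pending=0, acc=0x0
Byte[1]=61: 1-byte. pending=0, acc=0x0
Byte[2]=C6: 2-byte lead. pending=1, acc=0x6

Answer: 1 0x6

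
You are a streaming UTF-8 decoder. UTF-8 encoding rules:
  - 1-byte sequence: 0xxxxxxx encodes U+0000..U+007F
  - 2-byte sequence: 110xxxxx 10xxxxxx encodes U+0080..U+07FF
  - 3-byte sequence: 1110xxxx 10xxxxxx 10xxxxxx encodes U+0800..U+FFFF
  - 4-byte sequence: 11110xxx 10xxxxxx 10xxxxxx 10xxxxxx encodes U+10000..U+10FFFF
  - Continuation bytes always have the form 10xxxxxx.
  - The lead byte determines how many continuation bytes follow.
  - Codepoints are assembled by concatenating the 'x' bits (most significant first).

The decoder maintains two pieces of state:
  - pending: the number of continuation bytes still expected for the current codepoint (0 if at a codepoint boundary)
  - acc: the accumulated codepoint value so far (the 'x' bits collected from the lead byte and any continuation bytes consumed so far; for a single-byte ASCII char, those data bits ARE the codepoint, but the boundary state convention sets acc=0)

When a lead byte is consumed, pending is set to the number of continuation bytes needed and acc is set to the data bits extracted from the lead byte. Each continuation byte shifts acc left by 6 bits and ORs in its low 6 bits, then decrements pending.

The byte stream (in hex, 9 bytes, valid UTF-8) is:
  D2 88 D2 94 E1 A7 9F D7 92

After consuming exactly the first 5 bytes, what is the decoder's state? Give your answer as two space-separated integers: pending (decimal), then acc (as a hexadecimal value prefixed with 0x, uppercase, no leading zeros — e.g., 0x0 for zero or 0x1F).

Byte[0]=D2: 2-byte lead. pending=1, acc=0x12
Byte[1]=88: continuation. acc=(acc<<6)|0x08=0x488, pending=0
Byte[2]=D2: 2-byte lead. pending=1, acc=0x12
Byte[3]=94: continuation. acc=(acc<<6)|0x14=0x494, pending=0
Byte[4]=E1: 3-byte lead. pending=2, acc=0x1

Answer: 2 0x1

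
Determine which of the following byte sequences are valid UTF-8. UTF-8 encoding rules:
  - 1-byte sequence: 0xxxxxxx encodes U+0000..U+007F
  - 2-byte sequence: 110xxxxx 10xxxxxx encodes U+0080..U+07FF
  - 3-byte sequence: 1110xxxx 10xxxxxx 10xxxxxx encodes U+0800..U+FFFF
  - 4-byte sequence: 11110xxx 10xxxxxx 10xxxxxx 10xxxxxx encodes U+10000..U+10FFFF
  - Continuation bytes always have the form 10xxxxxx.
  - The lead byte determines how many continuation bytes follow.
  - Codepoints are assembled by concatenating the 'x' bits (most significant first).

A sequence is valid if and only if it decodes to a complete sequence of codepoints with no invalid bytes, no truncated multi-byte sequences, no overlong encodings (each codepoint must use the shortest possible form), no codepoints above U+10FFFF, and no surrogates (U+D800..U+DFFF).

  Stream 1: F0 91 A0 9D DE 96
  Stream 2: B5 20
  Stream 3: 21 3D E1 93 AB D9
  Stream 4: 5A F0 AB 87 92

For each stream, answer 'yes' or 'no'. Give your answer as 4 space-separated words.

Answer: yes no no yes

Derivation:
Stream 1: decodes cleanly. VALID
Stream 2: error at byte offset 0. INVALID
Stream 3: error at byte offset 6. INVALID
Stream 4: decodes cleanly. VALID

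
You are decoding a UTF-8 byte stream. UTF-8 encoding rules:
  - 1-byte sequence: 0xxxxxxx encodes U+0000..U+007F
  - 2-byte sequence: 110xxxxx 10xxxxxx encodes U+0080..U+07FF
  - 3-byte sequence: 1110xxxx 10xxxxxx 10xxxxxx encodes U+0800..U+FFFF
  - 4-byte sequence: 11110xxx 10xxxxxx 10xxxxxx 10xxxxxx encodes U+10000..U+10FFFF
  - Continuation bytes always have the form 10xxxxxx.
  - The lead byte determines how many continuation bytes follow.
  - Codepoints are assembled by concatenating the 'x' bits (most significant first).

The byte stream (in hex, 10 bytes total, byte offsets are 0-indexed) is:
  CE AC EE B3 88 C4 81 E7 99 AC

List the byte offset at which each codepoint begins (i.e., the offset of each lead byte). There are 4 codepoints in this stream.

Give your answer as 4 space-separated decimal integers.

Answer: 0 2 5 7

Derivation:
Byte[0]=CE: 2-byte lead, need 1 cont bytes. acc=0xE
Byte[1]=AC: continuation. acc=(acc<<6)|0x2C=0x3AC
Completed: cp=U+03AC (starts at byte 0)
Byte[2]=EE: 3-byte lead, need 2 cont bytes. acc=0xE
Byte[3]=B3: continuation. acc=(acc<<6)|0x33=0x3B3
Byte[4]=88: continuation. acc=(acc<<6)|0x08=0xECC8
Completed: cp=U+ECC8 (starts at byte 2)
Byte[5]=C4: 2-byte lead, need 1 cont bytes. acc=0x4
Byte[6]=81: continuation. acc=(acc<<6)|0x01=0x101
Completed: cp=U+0101 (starts at byte 5)
Byte[7]=E7: 3-byte lead, need 2 cont bytes. acc=0x7
Byte[8]=99: continuation. acc=(acc<<6)|0x19=0x1D9
Byte[9]=AC: continuation. acc=(acc<<6)|0x2C=0x766C
Completed: cp=U+766C (starts at byte 7)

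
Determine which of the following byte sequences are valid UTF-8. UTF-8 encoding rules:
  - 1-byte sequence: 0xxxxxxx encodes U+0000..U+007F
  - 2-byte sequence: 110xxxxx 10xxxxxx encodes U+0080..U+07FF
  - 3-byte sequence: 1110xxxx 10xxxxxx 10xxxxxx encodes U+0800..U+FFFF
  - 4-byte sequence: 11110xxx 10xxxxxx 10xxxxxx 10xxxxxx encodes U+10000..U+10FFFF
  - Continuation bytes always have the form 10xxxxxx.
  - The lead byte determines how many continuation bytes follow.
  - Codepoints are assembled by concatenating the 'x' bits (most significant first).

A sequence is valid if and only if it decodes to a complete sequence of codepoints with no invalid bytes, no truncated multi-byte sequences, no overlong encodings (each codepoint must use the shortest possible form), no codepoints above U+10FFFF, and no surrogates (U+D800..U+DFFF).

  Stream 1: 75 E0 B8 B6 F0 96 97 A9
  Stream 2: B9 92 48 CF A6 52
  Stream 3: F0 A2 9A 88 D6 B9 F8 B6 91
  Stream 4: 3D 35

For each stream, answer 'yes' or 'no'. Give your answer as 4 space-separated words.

Answer: yes no no yes

Derivation:
Stream 1: decodes cleanly. VALID
Stream 2: error at byte offset 0. INVALID
Stream 3: error at byte offset 6. INVALID
Stream 4: decodes cleanly. VALID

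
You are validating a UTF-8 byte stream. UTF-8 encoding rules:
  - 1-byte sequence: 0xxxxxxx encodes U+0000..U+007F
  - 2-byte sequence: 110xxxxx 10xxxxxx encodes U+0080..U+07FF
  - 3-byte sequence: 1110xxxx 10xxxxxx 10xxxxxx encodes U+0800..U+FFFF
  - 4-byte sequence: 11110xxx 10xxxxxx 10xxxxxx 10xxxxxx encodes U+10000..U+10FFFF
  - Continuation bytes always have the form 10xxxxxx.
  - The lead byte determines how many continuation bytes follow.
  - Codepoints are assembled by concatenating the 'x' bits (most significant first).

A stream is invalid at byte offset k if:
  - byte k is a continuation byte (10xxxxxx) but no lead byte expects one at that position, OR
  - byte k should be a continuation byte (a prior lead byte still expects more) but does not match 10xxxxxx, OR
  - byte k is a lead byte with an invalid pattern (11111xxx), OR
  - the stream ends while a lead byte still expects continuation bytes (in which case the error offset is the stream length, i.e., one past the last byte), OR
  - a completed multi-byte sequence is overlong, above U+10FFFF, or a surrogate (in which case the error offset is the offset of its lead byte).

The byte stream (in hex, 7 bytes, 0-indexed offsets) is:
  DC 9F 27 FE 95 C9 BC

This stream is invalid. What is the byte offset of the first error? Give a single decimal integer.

Byte[0]=DC: 2-byte lead, need 1 cont bytes. acc=0x1C
Byte[1]=9F: continuation. acc=(acc<<6)|0x1F=0x71F
Completed: cp=U+071F (starts at byte 0)
Byte[2]=27: 1-byte ASCII. cp=U+0027
Byte[3]=FE: INVALID lead byte (not 0xxx/110x/1110/11110)

Answer: 3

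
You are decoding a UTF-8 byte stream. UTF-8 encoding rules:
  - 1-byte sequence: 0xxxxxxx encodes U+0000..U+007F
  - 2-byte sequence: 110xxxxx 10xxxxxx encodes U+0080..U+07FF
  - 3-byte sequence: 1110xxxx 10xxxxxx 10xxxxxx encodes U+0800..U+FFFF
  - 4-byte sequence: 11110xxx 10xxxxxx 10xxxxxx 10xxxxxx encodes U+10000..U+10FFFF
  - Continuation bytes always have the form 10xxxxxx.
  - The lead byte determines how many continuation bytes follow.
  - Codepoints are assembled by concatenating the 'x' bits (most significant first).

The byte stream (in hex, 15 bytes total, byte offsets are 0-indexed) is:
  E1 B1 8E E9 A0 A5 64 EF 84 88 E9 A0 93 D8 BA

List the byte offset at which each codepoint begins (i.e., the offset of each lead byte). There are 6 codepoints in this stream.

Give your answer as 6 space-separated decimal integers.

Answer: 0 3 6 7 10 13

Derivation:
Byte[0]=E1: 3-byte lead, need 2 cont bytes. acc=0x1
Byte[1]=B1: continuation. acc=(acc<<6)|0x31=0x71
Byte[2]=8E: continuation. acc=(acc<<6)|0x0E=0x1C4E
Completed: cp=U+1C4E (starts at byte 0)
Byte[3]=E9: 3-byte lead, need 2 cont bytes. acc=0x9
Byte[4]=A0: continuation. acc=(acc<<6)|0x20=0x260
Byte[5]=A5: continuation. acc=(acc<<6)|0x25=0x9825
Completed: cp=U+9825 (starts at byte 3)
Byte[6]=64: 1-byte ASCII. cp=U+0064
Byte[7]=EF: 3-byte lead, need 2 cont bytes. acc=0xF
Byte[8]=84: continuation. acc=(acc<<6)|0x04=0x3C4
Byte[9]=88: continuation. acc=(acc<<6)|0x08=0xF108
Completed: cp=U+F108 (starts at byte 7)
Byte[10]=E9: 3-byte lead, need 2 cont bytes. acc=0x9
Byte[11]=A0: continuation. acc=(acc<<6)|0x20=0x260
Byte[12]=93: continuation. acc=(acc<<6)|0x13=0x9813
Completed: cp=U+9813 (starts at byte 10)
Byte[13]=D8: 2-byte lead, need 1 cont bytes. acc=0x18
Byte[14]=BA: continuation. acc=(acc<<6)|0x3A=0x63A
Completed: cp=U+063A (starts at byte 13)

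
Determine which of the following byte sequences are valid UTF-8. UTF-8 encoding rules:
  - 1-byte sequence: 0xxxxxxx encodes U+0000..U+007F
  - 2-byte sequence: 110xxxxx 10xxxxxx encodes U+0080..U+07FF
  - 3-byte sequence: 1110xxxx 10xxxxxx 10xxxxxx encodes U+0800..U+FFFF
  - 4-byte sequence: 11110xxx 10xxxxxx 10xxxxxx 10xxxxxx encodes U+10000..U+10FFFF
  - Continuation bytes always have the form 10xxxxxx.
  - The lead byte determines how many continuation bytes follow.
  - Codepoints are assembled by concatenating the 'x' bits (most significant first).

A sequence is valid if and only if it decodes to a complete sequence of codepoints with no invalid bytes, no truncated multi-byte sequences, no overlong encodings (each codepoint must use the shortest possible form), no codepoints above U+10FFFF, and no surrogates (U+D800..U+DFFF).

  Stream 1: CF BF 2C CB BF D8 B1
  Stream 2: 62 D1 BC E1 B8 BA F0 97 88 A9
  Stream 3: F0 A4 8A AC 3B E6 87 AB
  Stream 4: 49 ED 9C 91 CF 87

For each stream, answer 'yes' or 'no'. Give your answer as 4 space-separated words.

Stream 1: decodes cleanly. VALID
Stream 2: decodes cleanly. VALID
Stream 3: decodes cleanly. VALID
Stream 4: decodes cleanly. VALID

Answer: yes yes yes yes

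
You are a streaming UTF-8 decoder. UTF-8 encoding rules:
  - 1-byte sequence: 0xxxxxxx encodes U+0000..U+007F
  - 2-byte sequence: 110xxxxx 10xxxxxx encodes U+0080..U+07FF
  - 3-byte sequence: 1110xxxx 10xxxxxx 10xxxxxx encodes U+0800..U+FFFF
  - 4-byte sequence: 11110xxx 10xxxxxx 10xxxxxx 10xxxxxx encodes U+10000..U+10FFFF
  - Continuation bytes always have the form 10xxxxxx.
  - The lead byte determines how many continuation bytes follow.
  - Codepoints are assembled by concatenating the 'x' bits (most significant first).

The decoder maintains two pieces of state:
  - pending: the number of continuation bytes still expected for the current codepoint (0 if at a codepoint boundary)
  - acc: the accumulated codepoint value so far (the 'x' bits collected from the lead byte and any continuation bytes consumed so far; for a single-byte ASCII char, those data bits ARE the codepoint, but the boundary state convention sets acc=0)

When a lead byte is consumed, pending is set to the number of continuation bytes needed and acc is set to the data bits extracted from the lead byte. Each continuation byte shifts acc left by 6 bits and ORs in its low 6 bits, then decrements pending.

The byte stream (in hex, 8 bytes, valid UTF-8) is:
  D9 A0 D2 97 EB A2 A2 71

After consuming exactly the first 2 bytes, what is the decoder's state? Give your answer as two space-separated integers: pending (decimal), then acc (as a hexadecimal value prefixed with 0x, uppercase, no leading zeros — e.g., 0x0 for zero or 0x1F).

Byte[0]=D9: 2-byte lead. pending=1, acc=0x19
Byte[1]=A0: continuation. acc=(acc<<6)|0x20=0x660, pending=0

Answer: 0 0x660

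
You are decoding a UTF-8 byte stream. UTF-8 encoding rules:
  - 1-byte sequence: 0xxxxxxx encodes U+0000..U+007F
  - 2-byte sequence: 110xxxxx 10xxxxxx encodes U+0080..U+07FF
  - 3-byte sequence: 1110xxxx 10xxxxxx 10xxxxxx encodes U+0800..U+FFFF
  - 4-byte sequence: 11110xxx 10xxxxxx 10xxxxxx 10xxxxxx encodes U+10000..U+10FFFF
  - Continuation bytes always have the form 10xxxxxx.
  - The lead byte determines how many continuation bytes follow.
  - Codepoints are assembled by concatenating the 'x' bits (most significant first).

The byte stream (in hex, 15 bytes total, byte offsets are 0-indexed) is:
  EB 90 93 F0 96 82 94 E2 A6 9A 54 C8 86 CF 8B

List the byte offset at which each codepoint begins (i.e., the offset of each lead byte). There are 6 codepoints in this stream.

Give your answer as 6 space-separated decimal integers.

Answer: 0 3 7 10 11 13

Derivation:
Byte[0]=EB: 3-byte lead, need 2 cont bytes. acc=0xB
Byte[1]=90: continuation. acc=(acc<<6)|0x10=0x2D0
Byte[2]=93: continuation. acc=(acc<<6)|0x13=0xB413
Completed: cp=U+B413 (starts at byte 0)
Byte[3]=F0: 4-byte lead, need 3 cont bytes. acc=0x0
Byte[4]=96: continuation. acc=(acc<<6)|0x16=0x16
Byte[5]=82: continuation. acc=(acc<<6)|0x02=0x582
Byte[6]=94: continuation. acc=(acc<<6)|0x14=0x16094
Completed: cp=U+16094 (starts at byte 3)
Byte[7]=E2: 3-byte lead, need 2 cont bytes. acc=0x2
Byte[8]=A6: continuation. acc=(acc<<6)|0x26=0xA6
Byte[9]=9A: continuation. acc=(acc<<6)|0x1A=0x299A
Completed: cp=U+299A (starts at byte 7)
Byte[10]=54: 1-byte ASCII. cp=U+0054
Byte[11]=C8: 2-byte lead, need 1 cont bytes. acc=0x8
Byte[12]=86: continuation. acc=(acc<<6)|0x06=0x206
Completed: cp=U+0206 (starts at byte 11)
Byte[13]=CF: 2-byte lead, need 1 cont bytes. acc=0xF
Byte[14]=8B: continuation. acc=(acc<<6)|0x0B=0x3CB
Completed: cp=U+03CB (starts at byte 13)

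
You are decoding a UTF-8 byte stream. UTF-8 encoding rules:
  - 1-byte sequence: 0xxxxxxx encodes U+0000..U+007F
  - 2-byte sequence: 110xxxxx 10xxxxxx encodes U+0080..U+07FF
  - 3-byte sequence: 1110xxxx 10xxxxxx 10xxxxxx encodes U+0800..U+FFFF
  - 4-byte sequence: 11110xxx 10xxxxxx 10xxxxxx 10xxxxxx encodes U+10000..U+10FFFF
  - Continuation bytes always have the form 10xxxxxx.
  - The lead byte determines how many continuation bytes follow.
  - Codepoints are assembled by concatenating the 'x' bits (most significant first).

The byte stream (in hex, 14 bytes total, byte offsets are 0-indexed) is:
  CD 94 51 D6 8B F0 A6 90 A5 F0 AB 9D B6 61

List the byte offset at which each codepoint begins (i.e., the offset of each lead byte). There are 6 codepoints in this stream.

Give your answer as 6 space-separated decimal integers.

Answer: 0 2 3 5 9 13

Derivation:
Byte[0]=CD: 2-byte lead, need 1 cont bytes. acc=0xD
Byte[1]=94: continuation. acc=(acc<<6)|0x14=0x354
Completed: cp=U+0354 (starts at byte 0)
Byte[2]=51: 1-byte ASCII. cp=U+0051
Byte[3]=D6: 2-byte lead, need 1 cont bytes. acc=0x16
Byte[4]=8B: continuation. acc=(acc<<6)|0x0B=0x58B
Completed: cp=U+058B (starts at byte 3)
Byte[5]=F0: 4-byte lead, need 3 cont bytes. acc=0x0
Byte[6]=A6: continuation. acc=(acc<<6)|0x26=0x26
Byte[7]=90: continuation. acc=(acc<<6)|0x10=0x990
Byte[8]=A5: continuation. acc=(acc<<6)|0x25=0x26425
Completed: cp=U+26425 (starts at byte 5)
Byte[9]=F0: 4-byte lead, need 3 cont bytes. acc=0x0
Byte[10]=AB: continuation. acc=(acc<<6)|0x2B=0x2B
Byte[11]=9D: continuation. acc=(acc<<6)|0x1D=0xADD
Byte[12]=B6: continuation. acc=(acc<<6)|0x36=0x2B776
Completed: cp=U+2B776 (starts at byte 9)
Byte[13]=61: 1-byte ASCII. cp=U+0061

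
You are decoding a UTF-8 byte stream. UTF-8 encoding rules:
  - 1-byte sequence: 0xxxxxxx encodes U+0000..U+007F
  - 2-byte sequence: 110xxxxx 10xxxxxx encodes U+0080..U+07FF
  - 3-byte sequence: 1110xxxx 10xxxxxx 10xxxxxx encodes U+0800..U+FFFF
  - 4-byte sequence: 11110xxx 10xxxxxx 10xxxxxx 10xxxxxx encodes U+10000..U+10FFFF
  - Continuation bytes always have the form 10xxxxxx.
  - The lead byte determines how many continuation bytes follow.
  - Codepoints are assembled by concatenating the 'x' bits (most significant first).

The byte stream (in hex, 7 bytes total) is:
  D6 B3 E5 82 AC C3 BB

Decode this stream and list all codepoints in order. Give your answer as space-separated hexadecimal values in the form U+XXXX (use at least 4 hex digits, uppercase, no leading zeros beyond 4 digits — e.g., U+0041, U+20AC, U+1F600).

Answer: U+05B3 U+50AC U+00FB

Derivation:
Byte[0]=D6: 2-byte lead, need 1 cont bytes. acc=0x16
Byte[1]=B3: continuation. acc=(acc<<6)|0x33=0x5B3
Completed: cp=U+05B3 (starts at byte 0)
Byte[2]=E5: 3-byte lead, need 2 cont bytes. acc=0x5
Byte[3]=82: continuation. acc=(acc<<6)|0x02=0x142
Byte[4]=AC: continuation. acc=(acc<<6)|0x2C=0x50AC
Completed: cp=U+50AC (starts at byte 2)
Byte[5]=C3: 2-byte lead, need 1 cont bytes. acc=0x3
Byte[6]=BB: continuation. acc=(acc<<6)|0x3B=0xFB
Completed: cp=U+00FB (starts at byte 5)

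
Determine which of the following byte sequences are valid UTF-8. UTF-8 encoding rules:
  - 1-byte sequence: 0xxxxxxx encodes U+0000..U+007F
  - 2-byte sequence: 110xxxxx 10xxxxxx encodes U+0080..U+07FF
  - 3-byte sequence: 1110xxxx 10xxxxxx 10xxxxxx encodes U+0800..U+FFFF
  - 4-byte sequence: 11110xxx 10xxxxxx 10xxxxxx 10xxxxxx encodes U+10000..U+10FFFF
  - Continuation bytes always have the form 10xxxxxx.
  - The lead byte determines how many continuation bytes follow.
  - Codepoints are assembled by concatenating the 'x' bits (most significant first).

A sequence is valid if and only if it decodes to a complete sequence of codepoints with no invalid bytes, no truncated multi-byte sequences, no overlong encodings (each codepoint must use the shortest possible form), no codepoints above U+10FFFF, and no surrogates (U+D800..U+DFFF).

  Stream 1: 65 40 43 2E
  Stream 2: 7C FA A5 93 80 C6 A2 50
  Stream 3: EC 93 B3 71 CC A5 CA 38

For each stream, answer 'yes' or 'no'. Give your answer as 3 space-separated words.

Stream 1: decodes cleanly. VALID
Stream 2: error at byte offset 1. INVALID
Stream 3: error at byte offset 7. INVALID

Answer: yes no no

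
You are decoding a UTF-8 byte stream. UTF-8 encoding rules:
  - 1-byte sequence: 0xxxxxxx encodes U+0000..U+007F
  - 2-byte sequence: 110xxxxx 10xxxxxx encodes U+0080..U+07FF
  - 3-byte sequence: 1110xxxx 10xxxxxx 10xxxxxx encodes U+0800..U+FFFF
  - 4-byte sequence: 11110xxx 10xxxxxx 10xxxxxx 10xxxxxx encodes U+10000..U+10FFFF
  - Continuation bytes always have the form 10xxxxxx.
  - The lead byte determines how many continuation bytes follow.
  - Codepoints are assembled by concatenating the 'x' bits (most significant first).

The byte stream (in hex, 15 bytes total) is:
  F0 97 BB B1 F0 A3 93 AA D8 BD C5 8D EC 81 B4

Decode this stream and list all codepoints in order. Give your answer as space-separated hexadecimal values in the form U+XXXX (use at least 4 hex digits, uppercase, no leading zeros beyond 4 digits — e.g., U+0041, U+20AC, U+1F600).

Byte[0]=F0: 4-byte lead, need 3 cont bytes. acc=0x0
Byte[1]=97: continuation. acc=(acc<<6)|0x17=0x17
Byte[2]=BB: continuation. acc=(acc<<6)|0x3B=0x5FB
Byte[3]=B1: continuation. acc=(acc<<6)|0x31=0x17EF1
Completed: cp=U+17EF1 (starts at byte 0)
Byte[4]=F0: 4-byte lead, need 3 cont bytes. acc=0x0
Byte[5]=A3: continuation. acc=(acc<<6)|0x23=0x23
Byte[6]=93: continuation. acc=(acc<<6)|0x13=0x8D3
Byte[7]=AA: continuation. acc=(acc<<6)|0x2A=0x234EA
Completed: cp=U+234EA (starts at byte 4)
Byte[8]=D8: 2-byte lead, need 1 cont bytes. acc=0x18
Byte[9]=BD: continuation. acc=(acc<<6)|0x3D=0x63D
Completed: cp=U+063D (starts at byte 8)
Byte[10]=C5: 2-byte lead, need 1 cont bytes. acc=0x5
Byte[11]=8D: continuation. acc=(acc<<6)|0x0D=0x14D
Completed: cp=U+014D (starts at byte 10)
Byte[12]=EC: 3-byte lead, need 2 cont bytes. acc=0xC
Byte[13]=81: continuation. acc=(acc<<6)|0x01=0x301
Byte[14]=B4: continuation. acc=(acc<<6)|0x34=0xC074
Completed: cp=U+C074 (starts at byte 12)

Answer: U+17EF1 U+234EA U+063D U+014D U+C074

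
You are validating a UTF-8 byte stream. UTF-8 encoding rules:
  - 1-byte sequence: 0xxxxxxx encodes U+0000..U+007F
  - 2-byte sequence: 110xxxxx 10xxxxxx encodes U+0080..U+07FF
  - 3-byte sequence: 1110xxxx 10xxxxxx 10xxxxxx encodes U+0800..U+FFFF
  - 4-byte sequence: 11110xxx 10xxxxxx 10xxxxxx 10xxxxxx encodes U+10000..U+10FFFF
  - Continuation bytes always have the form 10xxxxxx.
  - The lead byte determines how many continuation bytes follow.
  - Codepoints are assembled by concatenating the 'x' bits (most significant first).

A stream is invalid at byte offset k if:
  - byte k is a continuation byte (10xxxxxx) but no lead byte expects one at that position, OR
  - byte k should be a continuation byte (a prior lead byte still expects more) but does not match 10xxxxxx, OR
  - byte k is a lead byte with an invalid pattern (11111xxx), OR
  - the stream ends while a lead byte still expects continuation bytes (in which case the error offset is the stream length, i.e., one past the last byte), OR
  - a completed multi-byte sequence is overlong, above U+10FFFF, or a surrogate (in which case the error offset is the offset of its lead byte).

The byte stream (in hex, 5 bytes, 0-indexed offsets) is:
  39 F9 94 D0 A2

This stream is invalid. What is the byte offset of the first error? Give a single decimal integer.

Answer: 1

Derivation:
Byte[0]=39: 1-byte ASCII. cp=U+0039
Byte[1]=F9: INVALID lead byte (not 0xxx/110x/1110/11110)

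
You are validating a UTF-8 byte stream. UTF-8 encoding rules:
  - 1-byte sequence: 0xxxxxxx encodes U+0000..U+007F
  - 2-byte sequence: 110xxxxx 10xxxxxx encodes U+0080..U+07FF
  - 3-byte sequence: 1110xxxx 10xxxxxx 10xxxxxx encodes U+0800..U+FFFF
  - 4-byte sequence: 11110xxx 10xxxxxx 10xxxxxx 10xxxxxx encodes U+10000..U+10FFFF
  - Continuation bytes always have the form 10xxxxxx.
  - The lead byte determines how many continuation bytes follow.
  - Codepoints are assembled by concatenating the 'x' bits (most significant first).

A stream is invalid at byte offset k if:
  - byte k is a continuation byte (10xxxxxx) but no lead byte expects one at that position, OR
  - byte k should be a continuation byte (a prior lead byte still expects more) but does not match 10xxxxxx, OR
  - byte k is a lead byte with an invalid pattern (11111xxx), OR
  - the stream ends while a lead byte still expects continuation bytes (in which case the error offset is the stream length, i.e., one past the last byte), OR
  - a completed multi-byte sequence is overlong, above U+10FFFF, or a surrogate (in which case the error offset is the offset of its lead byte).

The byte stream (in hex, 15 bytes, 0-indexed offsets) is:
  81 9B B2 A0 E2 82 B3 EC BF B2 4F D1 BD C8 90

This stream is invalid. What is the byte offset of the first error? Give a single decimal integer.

Answer: 0

Derivation:
Byte[0]=81: INVALID lead byte (not 0xxx/110x/1110/11110)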